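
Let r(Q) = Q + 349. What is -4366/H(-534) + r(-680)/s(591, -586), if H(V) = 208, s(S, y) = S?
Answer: -1324577/61464 ≈ -21.550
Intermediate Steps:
r(Q) = 349 + Q
-4366/H(-534) + r(-680)/s(591, -586) = -4366/208 + (349 - 680)/591 = -4366*1/208 - 331*1/591 = -2183/104 - 331/591 = -1324577/61464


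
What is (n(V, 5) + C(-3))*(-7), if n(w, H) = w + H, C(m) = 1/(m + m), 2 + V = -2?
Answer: -35/6 ≈ -5.8333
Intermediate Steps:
V = -4 (V = -2 - 2 = -4)
C(m) = 1/(2*m)
n(w, H) = H + w
(n(V, 5) + C(-3))*(-7) = ((5 - 4) + (½)/(-3))*(-7) = (1 + (½)*(-⅓))*(-7) = (1 - ⅙)*(-7) = (⅚)*(-7) = -35/6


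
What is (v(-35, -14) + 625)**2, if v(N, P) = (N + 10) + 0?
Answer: 360000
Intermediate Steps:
v(N, P) = 10 + N (v(N, P) = (10 + N) + 0 = 10 + N)
(v(-35, -14) + 625)**2 = ((10 - 35) + 625)**2 = (-25 + 625)**2 = 600**2 = 360000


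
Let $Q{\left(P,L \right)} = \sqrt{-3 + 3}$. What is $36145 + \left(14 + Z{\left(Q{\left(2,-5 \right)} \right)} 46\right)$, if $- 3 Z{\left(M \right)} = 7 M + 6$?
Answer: $36067$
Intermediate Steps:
$Q{\left(P,L \right)} = 0$ ($Q{\left(P,L \right)} = \sqrt{0} = 0$)
$Z{\left(M \right)} = -2 - \frac{7 M}{3}$ ($Z{\left(M \right)} = - \frac{7 M + 6}{3} = - \frac{6 + 7 M}{3} = -2 - \frac{7 M}{3}$)
$36145 + \left(14 + Z{\left(Q{\left(2,-5 \right)} \right)} 46\right) = 36145 + \left(14 + \left(-2 - 0\right) 46\right) = 36145 + \left(14 + \left(-2 + 0\right) 46\right) = 36145 + \left(14 - 92\right) = 36145 - 78 = 36067$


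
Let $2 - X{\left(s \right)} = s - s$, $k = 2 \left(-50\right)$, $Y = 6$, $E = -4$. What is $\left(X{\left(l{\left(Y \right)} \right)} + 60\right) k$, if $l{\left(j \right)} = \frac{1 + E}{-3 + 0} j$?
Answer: $-6200$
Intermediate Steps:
$k = -100$
$l{\left(j \right)} = j$ ($l{\left(j \right)} = \frac{1 - 4}{-3 + 0} j = - \frac{3}{-3} j = \left(-3\right) \left(- \frac{1}{3}\right) j = 1 j = j$)
$X{\left(s \right)} = 2$ ($X{\left(s \right)} = 2 - \left(s - s\right) = 2 - 0 = 2 + 0 = 2$)
$\left(X{\left(l{\left(Y \right)} \right)} + 60\right) k = \left(2 + 60\right) \left(-100\right) = 62 \left(-100\right) = -6200$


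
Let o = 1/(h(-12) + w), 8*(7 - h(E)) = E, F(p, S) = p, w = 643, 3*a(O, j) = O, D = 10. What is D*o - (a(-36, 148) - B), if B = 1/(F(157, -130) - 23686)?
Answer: 368368721/30658287 ≈ 12.015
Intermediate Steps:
a(O, j) = O/3
h(E) = 7 - E/8
B = -1/23529 (B = 1/(157 - 23686) = 1/(-23529) = -1/23529 ≈ -4.2501e-5)
o = 2/1303 (o = 1/((7 - ⅛*(-12)) + 643) = 1/((7 + 3/2) + 643) = 1/(17/2 + 643) = 1/(1303/2) = 2/1303 ≈ 0.0015349)
D*o - (a(-36, 148) - B) = 10*(2/1303) - ((⅓)*(-36) - 1*(-1/23529)) = 20/1303 - (-12 + 1/23529) = 20/1303 - 1*(-282347/23529) = 20/1303 + 282347/23529 = 368368721/30658287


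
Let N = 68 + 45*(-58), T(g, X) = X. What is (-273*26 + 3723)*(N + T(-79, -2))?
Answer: 8586000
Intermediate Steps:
N = -2542 (N = 68 - 2610 = -2542)
(-273*26 + 3723)*(N + T(-79, -2)) = (-273*26 + 3723)*(-2542 - 2) = (-7098 + 3723)*(-2544) = -3375*(-2544) = 8586000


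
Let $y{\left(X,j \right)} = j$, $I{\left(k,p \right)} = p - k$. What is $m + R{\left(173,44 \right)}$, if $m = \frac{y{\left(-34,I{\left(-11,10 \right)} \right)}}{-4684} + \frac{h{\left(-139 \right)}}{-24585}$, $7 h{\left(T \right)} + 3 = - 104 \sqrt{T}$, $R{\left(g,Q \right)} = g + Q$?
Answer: $\frac{58306192239}{268697660} + \frac{104 i \sqrt{139}}{172095} \approx 217.0 + 0.0071248 i$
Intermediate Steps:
$R{\left(g,Q \right)} = Q + g$
$h{\left(T \right)} = - \frac{3}{7} - \frac{104 \sqrt{T}}{7}$ ($h{\left(T \right)} = - \frac{3}{7} + \frac{\left(-104\right) \sqrt{T}}{7} = - \frac{3}{7} - \frac{104 \sqrt{T}}{7}$)
$m = - \frac{1199981}{268697660} + \frac{104 i \sqrt{139}}{172095}$ ($m = \frac{10 - -11}{-4684} + \frac{- \frac{3}{7} - \frac{104 \sqrt{-139}}{7}}{-24585} = \left(10 + 11\right) \left(- \frac{1}{4684}\right) + \left(- \frac{3}{7} - \frac{104 i \sqrt{139}}{7}\right) \left(- \frac{1}{24585}\right) = 21 \left(- \frac{1}{4684}\right) + \left(- \frac{3}{7} - \frac{104 i \sqrt{139}}{7}\right) \left(- \frac{1}{24585}\right) = - \frac{21}{4684} + \left(\frac{1}{57365} + \frac{104 i \sqrt{139}}{172095}\right) = - \frac{1199981}{268697660} + \frac{104 i \sqrt{139}}{172095} \approx -0.0044659 + 0.0071248 i$)
$m + R{\left(173,44 \right)} = \left(- \frac{1199981}{268697660} + \frac{104 i \sqrt{139}}{172095}\right) + \left(44 + 173\right) = \left(- \frac{1199981}{268697660} + \frac{104 i \sqrt{139}}{172095}\right) + 217 = \frac{58306192239}{268697660} + \frac{104 i \sqrt{139}}{172095}$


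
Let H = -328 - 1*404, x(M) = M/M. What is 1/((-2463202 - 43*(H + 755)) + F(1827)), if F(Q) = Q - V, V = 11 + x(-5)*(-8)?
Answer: -1/2462367 ≈ -4.0611e-7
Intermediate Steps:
x(M) = 1
H = -732 (H = -328 - 404 = -732)
V = 3 (V = 11 + 1*(-8) = 11 - 8 = 3)
F(Q) = -3 + Q (F(Q) = Q - 1*3 = Q - 3 = -3 + Q)
1/((-2463202 - 43*(H + 755)) + F(1827)) = 1/((-2463202 - 43*(-732 + 755)) + (-3 + 1827)) = 1/((-2463202 - 43*23) + 1824) = 1/((-2463202 - 1*989) + 1824) = 1/((-2463202 - 989) + 1824) = 1/(-2464191 + 1824) = 1/(-2462367) = -1/2462367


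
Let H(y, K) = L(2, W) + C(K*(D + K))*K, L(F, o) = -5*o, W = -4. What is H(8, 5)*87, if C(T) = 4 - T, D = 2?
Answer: -11745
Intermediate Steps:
H(y, K) = 20 + K*(4 - K*(2 + K)) (H(y, K) = -5*(-4) + (4 - K*(2 + K))*K = 20 + (4 - K*(2 + K))*K = 20 + K*(4 - K*(2 + K)))
H(8, 5)*87 = (20 - 1*5*(-4 + 5*(2 + 5)))*87 = (20 - 1*5*(-4 + 5*7))*87 = (20 - 1*5*(-4 + 35))*87 = (20 - 1*5*31)*87 = (20 - 155)*87 = -135*87 = -11745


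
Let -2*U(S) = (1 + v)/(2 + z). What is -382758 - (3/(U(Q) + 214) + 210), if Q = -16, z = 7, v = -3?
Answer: -737979363/1927 ≈ -3.8297e+5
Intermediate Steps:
U(S) = ⅑ (U(S) = -(1 - 3)/(2*(2 + 7)) = -(-1)/9 = -½*(-2/9) = ⅑)
-382758 - (3/(U(Q) + 214) + 210) = -382758 - (3/(⅑ + 214) + 210) = -382758 - (3/(1927/9) + 210) = -382758 - ((9/1927)*3 + 210) = -382758 - (27/1927 + 210) = -382758 - 1*404697/1927 = -382758 - 404697/1927 = -737979363/1927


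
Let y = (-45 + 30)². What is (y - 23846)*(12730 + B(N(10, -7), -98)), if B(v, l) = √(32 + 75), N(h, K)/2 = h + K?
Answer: -300695330 - 23621*√107 ≈ -3.0094e+8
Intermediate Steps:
N(h, K) = 2*K + 2*h (N(h, K) = 2*(h + K) = 2*(K + h) = 2*K + 2*h)
B(v, l) = √107
y = 225 (y = (-15)² = 225)
(y - 23846)*(12730 + B(N(10, -7), -98)) = (225 - 23846)*(12730 + √107) = -23621*(12730 + √107) = -300695330 - 23621*√107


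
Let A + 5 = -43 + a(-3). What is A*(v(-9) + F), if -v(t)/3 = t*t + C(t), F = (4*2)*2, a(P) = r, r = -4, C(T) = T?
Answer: 10400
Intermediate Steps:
a(P) = -4
F = 16 (F = 8*2 = 16)
A = -52 (A = -5 + (-43 - 4) = -5 - 47 = -52)
v(t) = -3*t - 3*t**2 (v(t) = -3*(t*t + t) = -3*(t**2 + t) = -3*(t + t**2) = -3*t - 3*t**2)
A*(v(-9) + F) = -52*(3*(-9)*(-1 - 1*(-9)) + 16) = -52*(3*(-9)*(-1 + 9) + 16) = -52*(3*(-9)*8 + 16) = -52*(-216 + 16) = -52*(-200) = 10400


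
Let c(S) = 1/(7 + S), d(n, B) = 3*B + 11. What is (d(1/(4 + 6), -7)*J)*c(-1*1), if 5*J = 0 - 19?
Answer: 19/3 ≈ 6.3333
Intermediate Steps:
J = -19/5 (J = (0 - 19)/5 = (⅕)*(-19) = -19/5 ≈ -3.8000)
d(n, B) = 11 + 3*B
(d(1/(4 + 6), -7)*J)*c(-1*1) = ((11 + 3*(-7))*(-19/5))/(7 - 1*1) = ((11 - 21)*(-19/5))/(7 - 1) = -10*(-19/5)/6 = 38*(⅙) = 19/3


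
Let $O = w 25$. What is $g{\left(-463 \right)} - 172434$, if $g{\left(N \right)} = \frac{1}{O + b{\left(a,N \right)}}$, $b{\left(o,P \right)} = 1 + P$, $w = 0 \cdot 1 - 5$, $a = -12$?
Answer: $- \frac{101218759}{587} \approx -1.7243 \cdot 10^{5}$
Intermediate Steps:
$w = -5$ ($w = 0 - 5 = -5$)
$O = -125$ ($O = \left(-5\right) 25 = -125$)
$g{\left(N \right)} = \frac{1}{-124 + N}$ ($g{\left(N \right)} = \frac{1}{-125 + \left(1 + N\right)} = \frac{1}{-124 + N}$)
$g{\left(-463 \right)} - 172434 = \frac{1}{-124 - 463} - 172434 = \frac{1}{-587} - 172434 = - \frac{1}{587} - 172434 = - \frac{101218759}{587}$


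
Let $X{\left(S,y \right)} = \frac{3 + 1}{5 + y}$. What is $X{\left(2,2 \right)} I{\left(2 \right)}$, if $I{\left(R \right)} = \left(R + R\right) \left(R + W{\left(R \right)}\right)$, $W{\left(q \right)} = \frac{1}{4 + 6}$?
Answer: $\frac{24}{5} \approx 4.8$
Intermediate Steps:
$W{\left(q \right)} = \frac{1}{10}$
$I{\left(R \right)} = 2 R \left(\frac{1}{10} + R\right)$ ($I{\left(R \right)} = \left(R + R\right) \left(R + \frac{1}{10}\right) = 2 R \left(\frac{1}{10} + R\right)$)
$X{\left(S,y \right)} = \frac{4}{5 + y}$
$X{\left(2,2 \right)} I{\left(2 \right)} = \frac{4}{5 + 2} \cdot \frac{1}{5} \cdot 2 \left(1 + 10 \cdot 2\right) = \frac{4}{7} \cdot \frac{1}{5} \cdot 2 \left(1 + 20\right) = 4 \cdot \frac{1}{7} \cdot \frac{1}{5} \cdot 2 \cdot 21 = \frac{4}{7} \cdot \frac{42}{5} = \frac{24}{5}$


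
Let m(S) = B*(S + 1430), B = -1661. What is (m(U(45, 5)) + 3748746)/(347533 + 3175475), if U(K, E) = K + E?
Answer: 645233/1761504 ≈ 0.36630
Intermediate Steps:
U(K, E) = E + K
m(S) = -2375230 - 1661*S (m(S) = -1661*(S + 1430) = -1661*(1430 + S) = -2375230 - 1661*S)
(m(U(45, 5)) + 3748746)/(347533 + 3175475) = ((-2375230 - 1661*(5 + 45)) + 3748746)/(347533 + 3175475) = ((-2375230 - 1661*50) + 3748746)/3523008 = ((-2375230 - 83050) + 3748746)*(1/3523008) = (-2458280 + 3748746)*(1/3523008) = 1290466*(1/3523008) = 645233/1761504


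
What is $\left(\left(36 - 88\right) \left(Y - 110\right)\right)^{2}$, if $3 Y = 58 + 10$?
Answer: $\frac{185613376}{9} \approx 2.0624 \cdot 10^{7}$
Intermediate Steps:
$Y = \frac{68}{3}$ ($Y = \frac{58 + 10}{3} = \frac{1}{3} \cdot 68 = \frac{68}{3} \approx 22.667$)
$\left(\left(36 - 88\right) \left(Y - 110\right)\right)^{2} = \left(\left(36 - 88\right) \left(\frac{68}{3} - 110\right)\right)^{2} = \left(\left(-52\right) \left(- \frac{262}{3}\right)\right)^{2} = \left(\frac{13624}{3}\right)^{2} = \frac{185613376}{9}$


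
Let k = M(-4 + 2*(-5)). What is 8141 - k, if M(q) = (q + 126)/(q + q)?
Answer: 8145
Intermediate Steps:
M(q) = (126 + q)/(2*q) (M(q) = (126 + q)/((2*q)) = (126 + q)*(1/(2*q)) = (126 + q)/(2*q))
k = -4 (k = (126 + (-4 + 2*(-5)))/(2*(-4 + 2*(-5))) = (126 + (-4 - 10))/(2*(-4 - 10)) = (1/2)*(126 - 14)/(-14) = (1/2)*(-1/14)*112 = -4)
8141 - k = 8141 - 1*(-4) = 8141 + 4 = 8145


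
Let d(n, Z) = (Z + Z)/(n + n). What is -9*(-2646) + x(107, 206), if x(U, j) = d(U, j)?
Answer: 2548304/107 ≈ 23816.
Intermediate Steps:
d(n, Z) = Z/n (d(n, Z) = (2*Z)/((2*n)) = (2*Z)*(1/(2*n)) = Z/n)
x(U, j) = j/U
-9*(-2646) + x(107, 206) = -9*(-2646) + 206/107 = 23814 + 206*(1/107) = 23814 + 206/107 = 2548304/107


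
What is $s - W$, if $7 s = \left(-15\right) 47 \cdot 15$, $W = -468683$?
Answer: $\frac{3270206}{7} \approx 4.6717 \cdot 10^{5}$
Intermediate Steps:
$s = - \frac{10575}{7}$ ($s = \frac{\left(-15\right) 47 \cdot 15}{7} = \frac{\left(-705\right) 15}{7} = \frac{1}{7} \left(-10575\right) = - \frac{10575}{7} \approx -1510.7$)
$s - W = - \frac{10575}{7} - -468683 = - \frac{10575}{7} + 468683 = \frac{3270206}{7}$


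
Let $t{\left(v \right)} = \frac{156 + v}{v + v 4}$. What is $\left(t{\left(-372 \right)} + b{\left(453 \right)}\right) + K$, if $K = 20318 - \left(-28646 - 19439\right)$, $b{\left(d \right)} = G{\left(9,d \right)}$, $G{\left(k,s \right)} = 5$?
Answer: $\frac{10603258}{155} \approx 68408.0$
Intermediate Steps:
$b{\left(d \right)} = 5$
$K = 68403$ ($K = 20318 - \left(-28646 - 19439\right) = 20318 - -48085 = 20318 + 48085 = 68403$)
$t{\left(v \right)} = \frac{156 + v}{5 v}$ ($t{\left(v \right)} = \frac{156 + v}{v + 4 v} = \frac{156 + v}{5 v}$)
$\left(t{\left(-372 \right)} + b{\left(453 \right)}\right) + K = \left(\frac{156 - 372}{5 \left(-372\right)} + 5\right) + 68403 = \left(\frac{1}{5} \left(- \frac{1}{372}\right) \left(-216\right) + 5\right) + 68403 = \left(\frac{18}{155} + 5\right) + 68403 = \frac{793}{155} + 68403 = \frac{10603258}{155}$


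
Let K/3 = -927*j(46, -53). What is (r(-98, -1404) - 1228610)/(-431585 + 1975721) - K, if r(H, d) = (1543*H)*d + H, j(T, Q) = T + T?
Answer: 98820339905/386034 ≈ 2.5599e+5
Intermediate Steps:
j(T, Q) = 2*T
r(H, d) = H + 1543*H*d (r(H, d) = 1543*H*d + H = H + 1543*H*d)
K = -255852 (K = 3*(-1854*46) = 3*(-927*92) = 3*(-85284) = -255852)
(r(-98, -1404) - 1228610)/(-431585 + 1975721) - K = (-98*(1 + 1543*(-1404)) - 1228610)/(-431585 + 1975721) - 1*(-255852) = (-98*(1 - 2166372) - 1228610)/1544136 + 255852 = (-98*(-2166371) - 1228610)*(1/1544136) + 255852 = (212304358 - 1228610)*(1/1544136) + 255852 = 211075748*(1/1544136) + 255852 = 52768937/386034 + 255852 = 98820339905/386034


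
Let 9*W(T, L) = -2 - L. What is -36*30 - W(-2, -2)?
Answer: -1080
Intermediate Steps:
W(T, L) = -2/9 - L/9 (W(T, L) = (-2 - L)/9 = -2/9 - L/9)
-36*30 - W(-2, -2) = -36*30 - (-2/9 - 1/9*(-2)) = -1080 - (-2/9 + 2/9) = -1080 - 1*0 = -1080 + 0 = -1080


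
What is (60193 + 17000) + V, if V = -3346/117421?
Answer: 9064075907/117421 ≈ 77193.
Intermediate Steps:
V = -3346/117421 (V = -3346*1/117421 = -3346/117421 ≈ -0.028496)
(60193 + 17000) + V = (60193 + 17000) - 3346/117421 = 77193 - 3346/117421 = 9064075907/117421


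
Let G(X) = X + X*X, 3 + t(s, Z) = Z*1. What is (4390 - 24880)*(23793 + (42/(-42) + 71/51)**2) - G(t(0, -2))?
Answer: -422681349530/867 ≈ -4.8752e+8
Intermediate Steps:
t(s, Z) = -3 + Z (t(s, Z) = -3 + Z*1 = -3 + Z)
G(X) = X + X**2
(4390 - 24880)*(23793 + (42/(-42) + 71/51)**2) - G(t(0, -2)) = (4390 - 24880)*(23793 + (42/(-42) + 71/51)**2) - (-3 - 2)*(1 + (-3 - 2)) = -20490*(23793 + (42*(-1/42) + 71*(1/51))**2) - (-5)*(1 - 5) = -20490*(23793 + (-1 + 71/51)**2) - (-5)*(-4) = -20490*(23793 + (20/51)**2) - 1*20 = -20490*(23793 + 400/2601) - 20 = -20490*61885993/2601 - 20 = -422681332190/867 - 20 = -422681349530/867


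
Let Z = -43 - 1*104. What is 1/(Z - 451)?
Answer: -1/598 ≈ -0.0016722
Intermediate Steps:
Z = -147 (Z = -43 - 104 = -147)
1/(Z - 451) = 1/(-147 - 451) = 1/(-598) = -1/598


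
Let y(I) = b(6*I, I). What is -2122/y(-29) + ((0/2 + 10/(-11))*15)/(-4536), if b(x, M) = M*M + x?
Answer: -17629877/5546772 ≈ -3.1784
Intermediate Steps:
b(x, M) = x + M² (b(x, M) = M² + x = x + M²)
y(I) = I² + 6*I (y(I) = 6*I + I² = I² + 6*I)
-2122/y(-29) + ((0/2 + 10/(-11))*15)/(-4536) = -2122*(-1/(29*(6 - 29))) + ((0/2 + 10/(-11))*15)/(-4536) = -2122/((-29*(-23))) + ((0*(½) + 10*(-1/11))*15)*(-1/4536) = -2122/667 + ((0 - 10/11)*15)*(-1/4536) = -2122*1/667 - 10/11*15*(-1/4536) = -2122/667 - 150/11*(-1/4536) = -2122/667 + 25/8316 = -17629877/5546772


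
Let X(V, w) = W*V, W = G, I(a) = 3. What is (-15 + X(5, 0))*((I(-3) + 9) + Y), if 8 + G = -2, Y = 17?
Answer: -1885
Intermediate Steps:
G = -10 (G = -8 - 2 = -10)
W = -10
X(V, w) = -10*V
(-15 + X(5, 0))*((I(-3) + 9) + Y) = (-15 - 10*5)*((3 + 9) + 17) = (-15 - 50)*(12 + 17) = -65*29 = -1885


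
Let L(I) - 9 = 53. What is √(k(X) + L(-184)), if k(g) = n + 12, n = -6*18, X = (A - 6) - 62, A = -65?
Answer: I*√34 ≈ 5.8309*I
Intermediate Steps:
L(I) = 62 (L(I) = 9 + 53 = 62)
X = -133 (X = (-65 - 6) - 62 = -71 - 62 = -133)
n = -108
k(g) = -96 (k(g) = -108 + 12 = -96)
√(k(X) + L(-184)) = √(-96 + 62) = √(-34) = I*√34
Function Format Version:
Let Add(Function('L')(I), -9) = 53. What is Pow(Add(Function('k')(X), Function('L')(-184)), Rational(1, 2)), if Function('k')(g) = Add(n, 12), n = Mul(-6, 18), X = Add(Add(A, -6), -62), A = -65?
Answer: Mul(I, Pow(34, Rational(1, 2))) ≈ Mul(5.8309, I)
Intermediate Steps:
Function('L')(I) = 62 (Function('L')(I) = Add(9, 53) = 62)
X = -133 (X = Add(Add(-65, -6), -62) = Add(-71, -62) = -133)
n = -108
Function('k')(g) = -96 (Function('k')(g) = Add(-108, 12) = -96)
Pow(Add(Function('k')(X), Function('L')(-184)), Rational(1, 2)) = Pow(Add(-96, 62), Rational(1, 2)) = Pow(-34, Rational(1, 2)) = Mul(I, Pow(34, Rational(1, 2)))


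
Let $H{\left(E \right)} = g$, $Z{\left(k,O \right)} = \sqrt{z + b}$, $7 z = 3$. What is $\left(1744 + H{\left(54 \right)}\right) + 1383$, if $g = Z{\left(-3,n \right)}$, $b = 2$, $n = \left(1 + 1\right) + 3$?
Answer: $3127 + \frac{\sqrt{119}}{7} \approx 3128.6$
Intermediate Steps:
$z = \frac{3}{7}$ ($z = \frac{1}{7} \cdot 3 = \frac{3}{7} \approx 0.42857$)
$n = 5$ ($n = 2 + 3 = 5$)
$Z{\left(k,O \right)} = \frac{\sqrt{119}}{7}$ ($Z{\left(k,O \right)} = \sqrt{\frac{3}{7} + 2} = \sqrt{\frac{17}{7}} = \frac{\sqrt{119}}{7}$)
$g = \frac{\sqrt{119}}{7} \approx 1.5584$
$H{\left(E \right)} = \frac{\sqrt{119}}{7}$
$\left(1744 + H{\left(54 \right)}\right) + 1383 = \left(1744 + \frac{\sqrt{119}}{7}\right) + 1383 = 3127 + \frac{\sqrt{119}}{7}$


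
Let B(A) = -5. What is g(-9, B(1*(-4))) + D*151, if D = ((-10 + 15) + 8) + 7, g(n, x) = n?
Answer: 3011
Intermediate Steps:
D = 20 (D = (5 + 8) + 7 = 13 + 7 = 20)
g(-9, B(1*(-4))) + D*151 = -9 + 20*151 = -9 + 3020 = 3011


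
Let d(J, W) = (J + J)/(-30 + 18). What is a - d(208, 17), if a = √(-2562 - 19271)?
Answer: 104/3 + I*√21833 ≈ 34.667 + 147.76*I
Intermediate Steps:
d(J, W) = -J/6 (d(J, W) = (2*J)/(-12) = (2*J)*(-1/12) = -J/6)
a = I*√21833 (a = √(-21833) = I*√21833 ≈ 147.76*I)
a - d(208, 17) = I*√21833 - (-1)*208/6 = I*√21833 - 1*(-104/3) = I*√21833 + 104/3 = 104/3 + I*√21833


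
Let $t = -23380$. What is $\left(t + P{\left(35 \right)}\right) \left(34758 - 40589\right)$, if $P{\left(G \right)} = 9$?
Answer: $136276301$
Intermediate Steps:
$\left(t + P{\left(35 \right)}\right) \left(34758 - 40589\right) = \left(-23380 + 9\right) \left(34758 - 40589\right) = \left(-23371\right) \left(-5831\right) = 136276301$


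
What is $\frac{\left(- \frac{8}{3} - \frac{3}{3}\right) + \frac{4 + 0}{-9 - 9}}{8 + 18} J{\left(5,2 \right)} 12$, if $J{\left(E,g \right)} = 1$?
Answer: $- \frac{70}{39} \approx -1.7949$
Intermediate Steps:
$\frac{\left(- \frac{8}{3} - \frac{3}{3}\right) + \frac{4 + 0}{-9 - 9}}{8 + 18} J{\left(5,2 \right)} 12 = \frac{\left(- \frac{8}{3} - \frac{3}{3}\right) + \frac{4 + 0}{-9 - 9}}{8 + 18} \cdot 1 \cdot 12 = \frac{\left(\left(-8\right) \frac{1}{3} - 1\right) + \frac{4}{-18}}{26} \cdot 1 \cdot 12 = \left(\left(- \frac{8}{3} - 1\right) + 4 \left(- \frac{1}{18}\right)\right) \frac{1}{26} \cdot 1 \cdot 12 = \left(- \frac{11}{3} - \frac{2}{9}\right) \frac{1}{26} \cdot 1 \cdot 12 = \left(- \frac{35}{9}\right) \frac{1}{26} \cdot 1 \cdot 12 = \left(- \frac{35}{234}\right) 1 \cdot 12 = \left(- \frac{35}{234}\right) 12 = - \frac{70}{39}$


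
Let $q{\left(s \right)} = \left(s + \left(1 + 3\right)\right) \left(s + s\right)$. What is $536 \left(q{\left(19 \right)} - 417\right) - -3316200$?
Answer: $3561152$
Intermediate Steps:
$q{\left(s \right)} = 2 s \left(4 + s\right)$ ($q{\left(s \right)} = \left(s + 4\right) 2 s = \left(4 + s\right) 2 s = 2 s \left(4 + s\right)$)
$536 \left(q{\left(19 \right)} - 417\right) - -3316200 = 536 \left(2 \cdot 19 \left(4 + 19\right) - 417\right) - -3316200 = 536 \left(2 \cdot 19 \cdot 23 - 417\right) + 3316200 = 536 \left(874 - 417\right) + 3316200 = 536 \cdot 457 + 3316200 = 244952 + 3316200 = 3561152$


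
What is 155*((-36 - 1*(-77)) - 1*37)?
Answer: 620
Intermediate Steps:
155*((-36 - 1*(-77)) - 1*37) = 155*((-36 + 77) - 37) = 155*(41 - 37) = 155*4 = 620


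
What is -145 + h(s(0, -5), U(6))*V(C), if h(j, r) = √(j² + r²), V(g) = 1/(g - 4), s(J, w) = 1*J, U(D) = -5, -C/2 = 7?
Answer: -2615/18 ≈ -145.28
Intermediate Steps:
C = -14 (C = -2*7 = -14)
s(J, w) = J
V(g) = 1/(-4 + g)
-145 + h(s(0, -5), U(6))*V(C) = -145 + √(0² + (-5)²)/(-4 - 14) = -145 + √(0 + 25)/(-18) = -145 + √25*(-1/18) = -145 + 5*(-1/18) = -145 - 5/18 = -2615/18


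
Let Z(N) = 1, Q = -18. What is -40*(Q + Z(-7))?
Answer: 680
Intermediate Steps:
-40*(Q + Z(-7)) = -40*(-18 + 1) = -40*(-17) = 680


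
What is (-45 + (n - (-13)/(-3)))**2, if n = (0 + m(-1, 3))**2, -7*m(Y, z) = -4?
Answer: 51897616/21609 ≈ 2401.7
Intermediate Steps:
m(Y, z) = 4/7 (m(Y, z) = -1/7*(-4) = 4/7)
n = 16/49 (n = (0 + 4/7)**2 = (4/7)**2 = 16/49 ≈ 0.32653)
(-45 + (n - (-13)/(-3)))**2 = (-45 + (16/49 - (-13)/(-3)))**2 = (-45 + (16/49 - (-13)*(-1)/3))**2 = (-45 + (16/49 - 1*13/3))**2 = (-45 + (16/49 - 13/3))**2 = (-45 - 589/147)**2 = (-7204/147)**2 = 51897616/21609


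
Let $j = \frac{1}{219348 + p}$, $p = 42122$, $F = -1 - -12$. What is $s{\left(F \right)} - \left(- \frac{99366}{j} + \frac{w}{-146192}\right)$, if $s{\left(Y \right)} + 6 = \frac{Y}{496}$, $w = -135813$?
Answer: $\frac{7359104891024602}{283247} \approx 2.5981 \cdot 10^{10}$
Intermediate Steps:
$F = 11$ ($F = -1 + 12 = 11$)
$j = \frac{1}{261470}$ ($j = \frac{1}{219348 + 42122} = \frac{1}{261470} \approx 3.8245 \cdot 10^{-6}$)
$s{\left(Y \right)} = -6 + \frac{Y}{496}$
$s{\left(F \right)} - \left(- \frac{99366}{j} + \frac{w}{-146192}\right) = \left(-6 + \frac{1}{496} \cdot 11\right) - \left(- 99366 \frac{1}{\frac{1}{261470}} - \frac{135813}{-146192}\right) = \left(-6 + \frac{11}{496}\right) - \left(\left(-99366\right) 261470 - - \frac{135813}{146192}\right) = - \frac{2965}{496} - \left(-25981228020 + \frac{135813}{146192}\right) = - \frac{2965}{496} - - \frac{3798247686564027}{146192} = - \frac{2965}{496} + \frac{3798247686564027}{146192} = \frac{7359104891024602}{283247}$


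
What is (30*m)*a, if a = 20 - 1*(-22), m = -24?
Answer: -30240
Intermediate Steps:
a = 42 (a = 20 + 22 = 42)
(30*m)*a = (30*(-24))*42 = -720*42 = -30240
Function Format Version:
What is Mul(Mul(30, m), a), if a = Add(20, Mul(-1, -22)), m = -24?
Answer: -30240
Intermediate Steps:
a = 42 (a = Add(20, 22) = 42)
Mul(Mul(30, m), a) = Mul(Mul(30, -24), 42) = Mul(-720, 42) = -30240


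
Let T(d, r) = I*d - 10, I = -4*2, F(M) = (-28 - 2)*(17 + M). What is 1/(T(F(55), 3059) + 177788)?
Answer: 1/195058 ≈ 5.1267e-6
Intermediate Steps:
F(M) = -510 - 30*M (F(M) = -30*(17 + M) = -510 - 30*M)
I = -8
T(d, r) = -10 - 8*d (T(d, r) = -8*d - 10 = -10 - 8*d)
1/(T(F(55), 3059) + 177788) = 1/((-10 - 8*(-510 - 30*55)) + 177788) = 1/((-10 - 8*(-510 - 1650)) + 177788) = 1/((-10 - 8*(-2160)) + 177788) = 1/((-10 + 17280) + 177788) = 1/(17270 + 177788) = 1/195058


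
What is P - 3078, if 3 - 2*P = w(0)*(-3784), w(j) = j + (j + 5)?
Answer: 12767/2 ≈ 6383.5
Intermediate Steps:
w(j) = 5 + 2*j (w(j) = j + (5 + j) = 5 + 2*j)
P = 18923/2 (P = 3/2 - (5 + 2*0)*(-3784)/2 = 3/2 - (5 + 0)*(-3784)/2 = 3/2 - 5*(-3784)/2 = 3/2 - ½*(-18920) = 3/2 + 9460 = 18923/2 ≈ 9461.5)
P - 3078 = 18923/2 - 3078 = 12767/2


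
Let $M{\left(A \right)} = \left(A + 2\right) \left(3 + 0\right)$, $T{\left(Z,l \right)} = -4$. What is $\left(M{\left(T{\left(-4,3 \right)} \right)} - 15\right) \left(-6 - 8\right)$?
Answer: $294$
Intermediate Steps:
$M{\left(A \right)} = 6 + 3 A$ ($M{\left(A \right)} = \left(2 + A\right) 3 = 6 + 3 A$)
$\left(M{\left(T{\left(-4,3 \right)} \right)} - 15\right) \left(-6 - 8\right) = \left(\left(6 + 3 \left(-4\right)\right) - 15\right) \left(-6 - 8\right) = \left(\left(6 - 12\right) - 15\right) \left(-6 - 8\right) = \left(-6 - 15\right) \left(-14\right) = \left(-21\right) \left(-14\right) = 294$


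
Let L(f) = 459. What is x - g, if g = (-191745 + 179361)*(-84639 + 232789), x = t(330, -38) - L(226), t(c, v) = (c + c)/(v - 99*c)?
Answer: 15002253105792/8177 ≈ 1.8347e+9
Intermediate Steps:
t(c, v) = 2*c/(v - 99*c) (t(c, v) = (2*c)/(v - 99*c) = 2*c/(v - 99*c))
x = -3753408/8177 (x = 2*330/(-38 - 99*330) - 1*459 = 2*330/(-38 - 32670) - 459 = 2*330/(-32708) - 459 = 2*330*(-1/32708) - 459 = -165/8177 - 459 = -3753408/8177 ≈ -459.02)
g = -1834689600 (g = -12384*148150 = -1834689600)
x - g = -3753408/8177 - 1*(-1834689600) = -3753408/8177 + 1834689600 = 15002253105792/8177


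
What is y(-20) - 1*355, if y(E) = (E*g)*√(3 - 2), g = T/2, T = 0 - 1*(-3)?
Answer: -385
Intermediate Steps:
T = 3 (T = 0 + 3 = 3)
g = 3/2 ≈ 1.5000
y(E) = 3*E/2 (y(E) = (E*(3/2))*√(3 - 2) = (3*E/2)*√1 = (3*E/2)*1 = 3*E/2)
y(-20) - 1*355 = (3/2)*(-20) - 1*355 = -30 - 355 = -385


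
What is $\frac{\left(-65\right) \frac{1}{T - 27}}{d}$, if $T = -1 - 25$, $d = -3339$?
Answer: $- \frac{65}{176967} \approx -0.0003673$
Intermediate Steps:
$T = -26$ ($T = -1 - 25 = -26$)
$\frac{\left(-65\right) \frac{1}{T - 27}}{d} = \frac{\left(-65\right) \frac{1}{-26 - 27}}{-3339} = - \frac{65}{-53} \left(- \frac{1}{3339}\right) = \left(-65\right) \left(- \frac{1}{53}\right) \left(- \frac{1}{3339}\right) = \frac{65}{53} \left(- \frac{1}{3339}\right) = - \frac{65}{176967}$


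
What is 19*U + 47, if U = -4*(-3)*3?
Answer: 731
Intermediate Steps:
U = 36 (U = 12*3 = 36)
19*U + 47 = 19*36 + 47 = 684 + 47 = 731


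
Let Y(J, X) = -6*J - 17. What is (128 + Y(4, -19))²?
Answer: 7569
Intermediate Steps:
Y(J, X) = -17 - 6*J
(128 + Y(4, -19))² = (128 + (-17 - 6*4))² = (128 + (-17 - 24))² = (128 - 41)² = 87² = 7569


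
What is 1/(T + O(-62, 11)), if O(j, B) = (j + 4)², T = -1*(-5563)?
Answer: 1/8927 ≈ 0.00011202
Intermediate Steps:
T = 5563
O(j, B) = (4 + j)²
1/(T + O(-62, 11)) = 1/(5563 + (4 - 62)²) = 1/(5563 + (-58)²) = 1/(5563 + 3364) = 1/8927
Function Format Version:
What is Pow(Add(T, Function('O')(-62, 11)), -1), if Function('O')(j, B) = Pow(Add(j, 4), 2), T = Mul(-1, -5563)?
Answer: Rational(1, 8927) ≈ 0.00011202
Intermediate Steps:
T = 5563
Function('O')(j, B) = Pow(Add(4, j), 2)
Pow(Add(T, Function('O')(-62, 11)), -1) = Pow(Add(5563, Pow(Add(4, -62), 2)), -1) = Pow(Add(5563, Pow(-58, 2)), -1) = Pow(Add(5563, 3364), -1) = Pow(8927, -1) = Rational(1, 8927)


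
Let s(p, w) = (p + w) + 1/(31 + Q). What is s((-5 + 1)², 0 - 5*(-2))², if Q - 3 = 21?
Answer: 2047761/3025 ≈ 676.95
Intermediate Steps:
Q = 24 (Q = 3 + 21 = 24)
s(p, w) = 1/55 + p + w (s(p, w) = (p + w) + 1/(31 + 24) = (p + w) + 1/55 = 1/55 + p + w)
s((-5 + 1)², 0 - 5*(-2))² = (1/55 + (-5 + 1)² + (0 - 5*(-2)))² = (1/55 + (-4)² + (0 + 10))² = (1/55 + 16 + 10)² = (1431/55)² = 2047761/3025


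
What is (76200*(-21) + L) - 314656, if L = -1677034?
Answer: -3591890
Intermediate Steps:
(76200*(-21) + L) - 314656 = (76200*(-21) - 1677034) - 314656 = (-1600200 - 1677034) - 314656 = -3277234 - 314656 = -3591890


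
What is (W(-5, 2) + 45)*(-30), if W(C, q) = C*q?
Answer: -1050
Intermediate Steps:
(W(-5, 2) + 45)*(-30) = (-5*2 + 45)*(-30) = (-10 + 45)*(-30) = 35*(-30) = -1050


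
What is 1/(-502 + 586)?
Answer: 1/84 ≈ 0.011905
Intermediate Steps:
1/(-502 + 586) = 1/84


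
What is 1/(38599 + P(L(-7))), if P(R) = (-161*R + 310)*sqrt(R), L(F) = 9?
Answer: 1/35182 ≈ 2.8424e-5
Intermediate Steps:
P(R) = sqrt(R)*(310 - 161*R) (P(R) = (310 - 161*R)*sqrt(R) = sqrt(R)*(310 - 161*R))
1/(38599 + P(L(-7))) = 1/(38599 + sqrt(9)*(310 - 161*9)) = 1/(38599 + 3*(310 - 1449)) = 1/(38599 + 3*(-1139)) = 1/(38599 - 3417) = 1/35182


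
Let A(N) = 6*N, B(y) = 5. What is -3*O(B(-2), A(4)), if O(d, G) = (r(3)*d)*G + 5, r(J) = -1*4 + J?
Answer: 345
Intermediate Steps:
r(J) = -4 + J
O(d, G) = 5 - G*d (O(d, G) = ((-4 + 3)*d)*G + 5 = (-d)*G + 5 = -G*d + 5 = 5 - G*d)
-3*O(B(-2), A(4)) = -3*(5 - 1*6*4*5) = -3*(5 - 1*24*5) = -3*(5 - 120) = -3*(-115) = 345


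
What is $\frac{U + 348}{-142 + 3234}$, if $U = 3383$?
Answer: $\frac{3731}{3092} \approx 1.2067$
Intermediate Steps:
$\frac{U + 348}{-142 + 3234} = \frac{3383 + 348}{-142 + 3234} = \frac{3731}{3092}$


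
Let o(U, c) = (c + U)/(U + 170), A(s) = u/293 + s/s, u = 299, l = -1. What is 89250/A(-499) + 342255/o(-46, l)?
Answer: -11947596645/13912 ≈ -8.5880e+5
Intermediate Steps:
A(s) = 592/293 (A(s) = 299/293 + s/s = 299*(1/293) + 1 = 299/293 + 1 = 592/293)
o(U, c) = (U + c)/(170 + U)
89250/A(-499) + 342255/o(-46, l) = 89250/(592/293) + 342255/(((-46 - 1)/(170 - 46))) = 89250*(293/592) + 342255/((-47/124)) = 13075125/296 + 342255/(((1/124)*(-47))) = 13075125/296 + 342255/(-47/124) = 13075125/296 + 342255*(-124/47) = 13075125/296 - 42439620/47 = -11947596645/13912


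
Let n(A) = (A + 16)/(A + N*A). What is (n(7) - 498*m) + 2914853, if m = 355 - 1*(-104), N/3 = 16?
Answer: 921390976/343 ≈ 2.6863e+6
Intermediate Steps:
N = 48 (N = 3*16 = 48)
m = 459 (m = 355 + 104 = 459)
n(A) = (16 + A)/(49*A) (n(A) = (A + 16)/(A + 48*A) = (16 + A)/((49*A)) = (16 + A)*(1/(49*A)) = (16 + A)/(49*A))
(n(7) - 498*m) + 2914853 = ((1/49)*(16 + 7)/7 - 498*459) + 2914853 = ((1/49)*(1/7)*23 - 228582) + 2914853 = (23/343 - 228582) + 2914853 = -78403603/343 + 2914853 = 921390976/343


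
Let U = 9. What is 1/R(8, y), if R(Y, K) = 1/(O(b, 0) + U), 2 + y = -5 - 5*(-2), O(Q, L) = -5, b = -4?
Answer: 4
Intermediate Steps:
y = 3 (y = -2 + (-5 - 5*(-2)) = -2 + (-5 + 10) = -2 + 5 = 3)
R(Y, K) = ¼ (R(Y, K) = 1/(-5 + 9) = 1/4 = ¼)
1/R(8, y) = 1/(¼) = 4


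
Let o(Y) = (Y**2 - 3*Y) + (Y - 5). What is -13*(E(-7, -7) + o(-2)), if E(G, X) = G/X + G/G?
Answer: -65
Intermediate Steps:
E(G, X) = 1 + G/X (E(G, X) = G/X + 1 = 1 + G/X)
o(Y) = -5 + Y**2 - 2*Y (o(Y) = (Y**2 - 3*Y) + (-5 + Y) = -5 + Y**2 - 2*Y)
-13*(E(-7, -7) + o(-2)) = -13*((-7 - 7)/(-7) + (-5 + (-2)**2 - 2*(-2))) = -13*(-1/7*(-14) + (-5 + 4 + 4)) = -13*(2 + 3) = -13*5 = -65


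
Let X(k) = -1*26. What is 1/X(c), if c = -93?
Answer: -1/26 ≈ -0.038462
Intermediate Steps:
X(k) = -26
1/X(c) = 1/(-26) = -1/26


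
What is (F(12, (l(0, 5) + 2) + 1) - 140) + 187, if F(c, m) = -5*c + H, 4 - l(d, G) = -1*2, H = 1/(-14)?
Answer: -183/14 ≈ -13.071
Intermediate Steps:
H = -1/14 ≈ -0.071429
l(d, G) = 6 (l(d, G) = 4 - (-1)*2 = 4 - 1*(-2) = 4 + 2 = 6)
F(c, m) = -1/14 - 5*c (F(c, m) = -5*c - 1/14 = -1/14 - 5*c)
(F(12, (l(0, 5) + 2) + 1) - 140) + 187 = ((-1/14 - 5*12) - 140) + 187 = ((-1/14 - 60) - 140) + 187 = (-841/14 - 140) + 187 = -2801/14 + 187 = -183/14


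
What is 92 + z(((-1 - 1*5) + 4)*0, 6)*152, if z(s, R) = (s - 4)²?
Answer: 2524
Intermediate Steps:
z(s, R) = (-4 + s)²
92 + z(((-1 - 1*5) + 4)*0, 6)*152 = 92 + (-4 + ((-1 - 1*5) + 4)*0)²*152 = 92 + (-4 + ((-1 - 5) + 4)*0)²*152 = 92 + (-4 + (-6 + 4)*0)²*152 = 92 + (-4 - 2*0)²*152 = 92 + (-4 + 0)²*152 = 92 + (-4)²*152 = 92 + 16*152 = 92 + 2432 = 2524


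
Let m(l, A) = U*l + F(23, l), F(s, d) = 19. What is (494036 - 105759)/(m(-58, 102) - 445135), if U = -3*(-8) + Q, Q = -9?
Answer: -388277/445986 ≈ -0.87060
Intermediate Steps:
U = 15 (U = -3*(-8) - 9 = 24 - 9 = 15)
m(l, A) = 19 + 15*l (m(l, A) = 15*l + 19 = 19 + 15*l)
(494036 - 105759)/(m(-58, 102) - 445135) = (494036 - 105759)/((19 + 15*(-58)) - 445135) = 388277/((19 - 870) - 445135) = 388277/(-851 - 445135) = 388277/(-445986) = 388277*(-1/445986) = -388277/445986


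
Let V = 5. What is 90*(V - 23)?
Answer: -1620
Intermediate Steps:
90*(V - 23) = 90*(5 - 23) = 90*(-18) = -1620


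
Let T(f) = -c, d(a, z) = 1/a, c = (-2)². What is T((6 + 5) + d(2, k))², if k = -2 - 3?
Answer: 16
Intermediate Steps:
c = 4
k = -5
T(f) = -4 (T(f) = -1*4 = -4)
T((6 + 5) + d(2, k))² = (-4)² = 16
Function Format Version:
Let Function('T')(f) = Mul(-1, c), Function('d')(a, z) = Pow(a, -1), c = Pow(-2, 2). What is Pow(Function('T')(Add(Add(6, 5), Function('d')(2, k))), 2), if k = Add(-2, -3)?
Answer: 16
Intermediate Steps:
c = 4
k = -5
Function('T')(f) = -4 (Function('T')(f) = Mul(-1, 4) = -4)
Pow(Function('T')(Add(Add(6, 5), Function('d')(2, k))), 2) = Pow(-4, 2) = 16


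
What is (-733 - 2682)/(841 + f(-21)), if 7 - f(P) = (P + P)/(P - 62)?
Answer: -283445/70342 ≈ -4.0295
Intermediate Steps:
f(P) = 7 - 2*P/(-62 + P) (f(P) = 7 - (P + P)/(P - 62) = 7 - 2*P/(-62 + P))
(-733 - 2682)/(841 + f(-21)) = (-733 - 2682)/(841 + (-434 + 5*(-21))/(-62 - 21)) = -3415/(841 + (-434 - 105)/(-83)) = -3415/(841 - 1/83*(-539)) = -3415/(841 + 539/83) = -3415/70342/83 = -3415*83/70342 = -283445/70342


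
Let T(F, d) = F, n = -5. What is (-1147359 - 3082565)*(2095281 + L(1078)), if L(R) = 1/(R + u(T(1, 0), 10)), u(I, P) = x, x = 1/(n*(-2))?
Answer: -95550702731270204/10781 ≈ -8.8629e+12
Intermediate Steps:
x = ⅒ (x = 1/(-5*(-2)) = -⅕*(-½) = ⅒ ≈ 0.10000)
u(I, P) = ⅒
L(R) = 1/(⅒ + R) (L(R) = 1/(R + ⅒) = 1/(⅒ + R))
(-1147359 - 3082565)*(2095281 + L(1078)) = (-1147359 - 3082565)*(2095281 + 10/(1 + 10*1078)) = -4229924*(2095281 + 10/(1 + 10780)) = -4229924*(2095281 + 10/10781) = -4229924*22589224471/10781 = -95550702731270204/10781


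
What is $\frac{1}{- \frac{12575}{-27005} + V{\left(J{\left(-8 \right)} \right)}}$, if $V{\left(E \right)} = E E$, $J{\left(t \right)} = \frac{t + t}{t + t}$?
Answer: $\frac{5401}{7916} \approx 0.68229$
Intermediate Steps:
$J{\left(t \right)} = 1$ ($J{\left(t \right)} = \frac{2 t}{2 t} = 2 t \frac{1}{2 t} = 1$)
$V{\left(E \right)} = E^{2}$
$\frac{1}{- \frac{12575}{-27005} + V{\left(J{\left(-8 \right)} \right)}} = \frac{1}{- \frac{12575}{-27005} + 1^{2}} = \frac{1}{\left(-12575\right) \left(- \frac{1}{27005}\right) + 1} = \frac{1}{\frac{2515}{5401} + 1} = \frac{1}{\frac{7916}{5401}} = \frac{5401}{7916}$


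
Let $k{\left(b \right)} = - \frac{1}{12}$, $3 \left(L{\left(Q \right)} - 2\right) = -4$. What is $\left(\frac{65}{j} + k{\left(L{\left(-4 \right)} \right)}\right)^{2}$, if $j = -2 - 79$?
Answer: $\frac{82369}{104976} \approx 0.78465$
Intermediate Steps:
$L{\left(Q \right)} = \frac{2}{3}$ ($L{\left(Q \right)} = 2 + \frac{1}{3} \left(-4\right) = 2 - \frac{4}{3} = \frac{2}{3}$)
$j = -81$ ($j = -2 - 79 = -81$)
$k{\left(b \right)} = - \frac{1}{12}$ ($k{\left(b \right)} = \left(-1\right) \frac{1}{12} = - \frac{1}{12}$)
$\left(\frac{65}{j} + k{\left(L{\left(-4 \right)} \right)}\right)^{2} = \left(\frac{65}{-81} - \frac{1}{12}\right)^{2} = \left(65 \left(- \frac{1}{81}\right) - \frac{1}{12}\right)^{2} = \left(- \frac{65}{81} - \frac{1}{12}\right)^{2} = \left(- \frac{287}{324}\right)^{2} = \frac{82369}{104976}$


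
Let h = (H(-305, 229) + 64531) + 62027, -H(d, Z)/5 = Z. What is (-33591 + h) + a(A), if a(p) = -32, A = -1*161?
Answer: 91790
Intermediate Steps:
H(d, Z) = -5*Z
A = -161
h = 125413 (h = (-5*229 + 64531) + 62027 = (-1145 + 64531) + 62027 = 63386 + 62027 = 125413)
(-33591 + h) + a(A) = (-33591 + 125413) - 32 = 91822 - 32 = 91790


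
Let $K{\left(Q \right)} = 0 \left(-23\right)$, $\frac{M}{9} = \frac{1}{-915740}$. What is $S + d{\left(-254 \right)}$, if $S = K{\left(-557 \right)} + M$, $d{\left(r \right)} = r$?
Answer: $- \frac{232597969}{915740} \approx -254.0$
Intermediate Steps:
$M = - \frac{9}{915740}$ ($M = \frac{9}{-915740} = 9 \left(- \frac{1}{915740}\right) = - \frac{9}{915740} \approx -9.8281 \cdot 10^{-6}$)
$K{\left(Q \right)} = 0$
$S = - \frac{9}{915740}$ ($S = 0 - \frac{9}{915740} = - \frac{9}{915740} \approx -9.8281 \cdot 10^{-6}$)
$S + d{\left(-254 \right)} = - \frac{9}{915740} - 254 = - \frac{232597969}{915740}$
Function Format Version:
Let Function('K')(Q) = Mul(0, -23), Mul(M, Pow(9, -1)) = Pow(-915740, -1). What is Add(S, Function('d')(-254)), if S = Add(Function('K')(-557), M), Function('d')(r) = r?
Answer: Rational(-232597969, 915740) ≈ -254.00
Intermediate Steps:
M = Rational(-9, 915740) (M = Mul(9, Pow(-915740, -1)) = Mul(9, Rational(-1, 915740)) = Rational(-9, 915740) ≈ -9.8281e-6)
Function('K')(Q) = 0
S = Rational(-9, 915740) (S = Add(0, Rational(-9, 915740)) = Rational(-9, 915740) ≈ -9.8281e-6)
Add(S, Function('d')(-254)) = Add(Rational(-9, 915740), -254) = Rational(-232597969, 915740)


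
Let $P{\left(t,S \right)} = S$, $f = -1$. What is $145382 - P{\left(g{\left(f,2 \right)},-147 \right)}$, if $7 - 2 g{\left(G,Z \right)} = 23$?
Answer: $145529$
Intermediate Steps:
$g{\left(G,Z \right)} = -8$ ($g{\left(G,Z \right)} = \frac{7}{2} - \frac{23}{2} = -8$)
$145382 - P{\left(g{\left(f,2 \right)},-147 \right)} = 145382 - -147 = 145382 + 147 = 145529$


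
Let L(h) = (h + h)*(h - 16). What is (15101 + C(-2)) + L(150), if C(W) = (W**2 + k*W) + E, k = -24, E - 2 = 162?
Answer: 55517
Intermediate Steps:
E = 164 (E = 2 + 162 = 164)
L(h) = 2*h*(-16 + h) (L(h) = (2*h)*(-16 + h) = 2*h*(-16 + h))
C(W) = 164 + W**2 - 24*W (C(W) = (W**2 - 24*W) + 164 = 164 + W**2 - 24*W)
(15101 + C(-2)) + L(150) = (15101 + (164 + (-2)**2 - 24*(-2))) + 2*150*(-16 + 150) = (15101 + (164 + 4 + 48)) + 2*150*134 = (15101 + 216) + 40200 = 15317 + 40200 = 55517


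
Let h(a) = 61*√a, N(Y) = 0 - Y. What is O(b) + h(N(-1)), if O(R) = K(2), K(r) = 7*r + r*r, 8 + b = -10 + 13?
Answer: 79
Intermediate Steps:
b = -5 (b = -8 + (-10 + 13) = -8 + 3 = -5)
N(Y) = -Y
K(r) = r² + 7*r (K(r) = 7*r + r² = r² + 7*r)
O(R) = 18 (O(R) = 2*(7 + 2) = 2*9 = 18)
O(b) + h(N(-1)) = 18 + 61*√(-1*(-1)) = 18 + 61*√1 = 18 + 61*1 = 18 + 61 = 79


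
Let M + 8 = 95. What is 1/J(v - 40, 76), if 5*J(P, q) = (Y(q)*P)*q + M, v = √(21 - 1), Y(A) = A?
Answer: -1154765/52672044689 - 57760*√5/52672044689 ≈ -2.4376e-5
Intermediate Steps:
v = 2*√5 (v = √20 = 2*√5 ≈ 4.4721)
M = 87 (M = -8 + 95 = 87)
J(P, q) = 87/5 + P*q²/5 (J(P, q) = ((q*P)*q + 87)/5 = ((P*q)*q + 87)/5 = (P*q² + 87)/5 = (87 + P*q²)/5 = 87/5 + P*q²/5)
1/J(v - 40, 76) = 1/(87/5 + (⅕)*(2*√5 - 40)*76²) = 1/(87/5 + (⅕)*(-40 + 2*√5)*5776) = 1/(87/5 + (-46208 + 11552*√5/5)) = 1/(-230953/5 + 11552*√5/5)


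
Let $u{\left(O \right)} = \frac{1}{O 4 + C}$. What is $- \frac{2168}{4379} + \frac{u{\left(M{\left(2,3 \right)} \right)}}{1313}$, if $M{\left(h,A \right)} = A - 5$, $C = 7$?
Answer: $- \frac{2850963}{5749627} \approx -0.49585$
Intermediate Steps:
$M{\left(h,A \right)} = -5 + A$ ($M{\left(h,A \right)} = A - 5 = -5 + A$)
$u{\left(O \right)} = \frac{1}{7 + 4 O}$ ($u{\left(O \right)} = \frac{1}{O 4 + 7} = \frac{1}{4 O + 7} = \frac{1}{7 + 4 O}$)
$- \frac{2168}{4379} + \frac{u{\left(M{\left(2,3 \right)} \right)}}{1313} = - \frac{2168}{4379} + \frac{1}{\left(7 + 4 \left(-5 + 3\right)\right) 1313} = \left(-2168\right) \frac{1}{4379} + \frac{1}{7 + 4 \left(-2\right)} \frac{1}{1313} = - \frac{2168}{4379} + \frac{1}{7 - 8} \cdot \frac{1}{1313} = - \frac{2168}{4379} + \frac{1}{-1} \cdot \frac{1}{1313} = - \frac{2168}{4379} - \frac{1}{1313} = - \frac{2850963}{5749627}$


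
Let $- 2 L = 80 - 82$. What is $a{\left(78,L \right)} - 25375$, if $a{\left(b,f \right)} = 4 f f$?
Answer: $-25371$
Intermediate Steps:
$L = 1$ ($L = - \frac{80 - 82}{2} = \left(- \frac{1}{2}\right) \left(-2\right) = 1$)
$a{\left(b,f \right)} = 4 f^{2}$
$a{\left(78,L \right)} - 25375 = 4 \cdot 1^{2} - 25375 = 4 \cdot 1 - 25375 = 4 - 25375 = -25371$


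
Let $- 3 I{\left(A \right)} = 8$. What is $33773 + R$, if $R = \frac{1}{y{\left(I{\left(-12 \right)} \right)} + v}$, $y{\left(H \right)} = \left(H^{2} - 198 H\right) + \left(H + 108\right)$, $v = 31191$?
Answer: $\frac{9675390368}{286483} \approx 33773.0$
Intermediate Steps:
$I{\left(A \right)} = - \frac{8}{3}$ ($I{\left(A \right)} = \left(- \frac{1}{3}\right) 8 = - \frac{8}{3}$)
$y{\left(H \right)} = 108 + H^{2} - 197 H$ ($y{\left(H \right)} = \left(H^{2} - 198 H\right) + \left(108 + H\right) = 108 + H^{2} - 197 H$)
$R = \frac{9}{286483}$ ($R = \frac{1}{\left(108 + \left(- \frac{8}{3}\right)^{2} - - \frac{1576}{3}\right) + 31191} = \frac{1}{\left(108 + \frac{64}{9} + \frac{1576}{3}\right) + 31191} = \frac{1}{\frac{5764}{9} + 31191} = \frac{1}{\frac{286483}{9}} = \frac{9}{286483} \approx 3.1415 \cdot 10^{-5}$)
$33773 + R = 33773 + \frac{9}{286483} = \frac{9675390368}{286483}$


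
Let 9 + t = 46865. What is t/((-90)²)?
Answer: 11714/2025 ≈ 5.7847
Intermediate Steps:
t = 46856 (t = -9 + 46865 = 46856)
t/((-90)²) = 46856/((-90)²) = 46856/8100 = 46856*(1/8100) = 11714/2025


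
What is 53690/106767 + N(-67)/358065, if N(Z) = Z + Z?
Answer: 2134467008/4247725095 ≈ 0.50250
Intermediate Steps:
N(Z) = 2*Z
53690/106767 + N(-67)/358065 = 53690/106767 + (2*(-67))/358065 = 53690*(1/106767) - 134*1/358065 = 53690/106767 - 134/358065 = 2134467008/4247725095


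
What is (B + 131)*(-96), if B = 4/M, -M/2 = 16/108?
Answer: -11280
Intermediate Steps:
M = -8/27 (M = -32/108 = -2*4/27 = -8/27 ≈ -0.29630)
B = -27/2 (B = 4/(-8/27) = 4*(-27/8) = -27/2 ≈ -13.500)
(B + 131)*(-96) = (-27/2 + 131)*(-96) = (235/2)*(-96) = -11280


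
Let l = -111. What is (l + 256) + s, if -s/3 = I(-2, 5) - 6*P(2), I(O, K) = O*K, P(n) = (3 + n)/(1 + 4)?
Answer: 193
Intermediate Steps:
P(n) = ⅗ + n/5 (P(n) = (3 + n)/5 = (3 + n)*(⅕) = ⅗ + n/5)
I(O, K) = K*O
s = 48 (s = -3*(5*(-2) - 6*(⅗ + (⅕)*2)) = -3*(-10 - 6*(⅗ + ⅖)) = -3*(-10 - 6*1) = -3*(-10 - 6) = -3*(-16) = 48)
(l + 256) + s = (-111 + 256) + 48 = 145 + 48 = 193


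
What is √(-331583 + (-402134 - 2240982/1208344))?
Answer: I*√66956212132741045/302086 ≈ 856.57*I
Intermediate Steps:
√(-331583 + (-402134 - 2240982/1208344)) = √(-331583 + (-402134 - 2240982*1/1208344)) = √(-331583 + (-402134 - 1120491/604172)) = √(-331583 - 242959223539/604172) = √(-443292387815/604172) = I*√66956212132741045/302086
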